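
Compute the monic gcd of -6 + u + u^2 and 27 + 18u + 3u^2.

Euclidean algorithm in ℚ[u]:
  u^2 + u - 6 = (1/3)(3u^2 + 18u + 27) + (-5u - 15)
  3u^2 + 18u + 27 = (-(3/5)u - 9/5)(-5u - 15) + (0)
Last nonzero remainder: -5u - 15. Dividing through by -5 gives the monic gcd u + 3.

3 + u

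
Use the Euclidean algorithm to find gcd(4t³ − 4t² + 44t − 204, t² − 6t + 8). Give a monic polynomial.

1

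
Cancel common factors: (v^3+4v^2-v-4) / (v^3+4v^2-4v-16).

(v^2-1)/(v^2-4)

Euclidean algorithm in ℚ[v]:
  v^3+4v^2-v-4 = (v^3+4v^2-4v-16) + (3v+12)
  v^3+4v^2-4v-16 = ((1/3)v^2-4/3)(3v+12) + (0)
Last nonzero remainder: 3v+12. Dividing through by 3 gives the monic gcd v+4.
Cancel v+4 from numerator and denominator to get the reduced form.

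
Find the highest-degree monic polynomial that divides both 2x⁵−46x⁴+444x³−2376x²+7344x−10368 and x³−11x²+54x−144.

x³−11x²+54x−144

Repeated division with remainder:
  2x⁵−46x⁴+444x³−2376x²+7344x−10368 = (2x²−24x+72)(x³−11x²+54x−144) + (0)
The last nonzero remainder x³−11x²+54x−144 is already monic.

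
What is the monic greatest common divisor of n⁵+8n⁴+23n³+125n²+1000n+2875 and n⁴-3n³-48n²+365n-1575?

n²-5n+25

By polynomial division,
  n⁵+8n⁴+23n³+125n²+1000n+2875 = (n+11)(n⁴-3n³-48n²+365n-1575) + (104n³+288n²-1440n+20200)
  n⁴-3n³-48n²+365n-1575 = ((1/104)n-75/1352)(104n³+288n²-1440n+20200) + (-(3072/169)n²+(15360/169)n-76800/169)
  104n³+288n²-1440n+20200 = (-(2197/384)n-17069/384)(-(3072/169)n²+(15360/169)n-76800/169) + (0)
Last nonzero remainder: -(3072/169)n²+(15360/169)n-76800/169. Dividing through by -3072/169 gives the monic gcd n²-5n+25.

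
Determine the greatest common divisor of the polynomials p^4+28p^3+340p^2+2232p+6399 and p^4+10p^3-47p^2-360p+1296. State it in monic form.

Apply the Euclidean algorithm:
  p^4+28p^3+340p^2+2232p+6399 = (p^4+10p^3-47p^2-360p+1296) + (18p^3+387p^2+2592p+5103)
  p^4+10p^3-47p^2-360p+1296 = ((1/18)p-23/36)(18p^3+387p^2+2592p+5103) + ((225/4)p^2+(2025/2)p+18225/4)
  18p^3+387p^2+2592p+5103 = ((8/25)p+28/25)((225/4)p^2+(2025/2)p+18225/4) + (0)
Last nonzero remainder: (225/4)p^2+(2025/2)p+18225/4. Dividing through by 225/4 gives the monic gcd p^2+18p+81.

p^2+18p+81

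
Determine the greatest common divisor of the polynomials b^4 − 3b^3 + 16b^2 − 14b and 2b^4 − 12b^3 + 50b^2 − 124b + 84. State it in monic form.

b^3 − 3b^2 + 16b − 14

Euclidean algorithm in ℚ[b]:
  b^4 − 3b^3 + 16b^2 − 14b = (1/2)(2b^4 − 12b^3 + 50b^2 − 124b + 84) + (3b^3 − 9b^2 + 48b − 42)
  2b^4 − 12b^3 + 50b^2 − 124b + 84 = ((2/3)b − 2)(3b^3 − 9b^2 + 48b − 42) + (0)
Last nonzero remainder: 3b^3 − 9b^2 + 48b − 42. Dividing through by 3 gives the monic gcd b^3 − 3b^2 + 16b − 14.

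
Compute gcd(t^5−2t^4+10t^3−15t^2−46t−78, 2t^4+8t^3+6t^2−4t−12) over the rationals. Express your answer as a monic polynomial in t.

t^2+2t+2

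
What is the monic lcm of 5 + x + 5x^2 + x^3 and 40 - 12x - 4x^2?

-10 + 3x - 9x^2 + 3x^3 + x^4

By polynomial division,
  x^3 + 5x^2 + x + 5 = (-(1/4)x - 1/2)(-4x^2 - 12x + 40) + (5x + 25)
  -4x^2 - 12x + 40 = (-(4/5)x + 8/5)(5x + 25) + (0)
Last nonzero remainder: 5x + 25. Dividing through by 5 gives the monic gcd x + 5.
Then lcm(f, g) = f·g / gcd(f, g); expanding and making the result monic gives the answer.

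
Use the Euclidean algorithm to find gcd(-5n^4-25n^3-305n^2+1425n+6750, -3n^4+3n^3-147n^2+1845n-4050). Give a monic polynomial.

By polynomial division,
  -5n^4-25n^3-305n^2+1425n+6750 = (5/3)(-3n^4+3n^3-147n^2+1845n-4050) + (-30n^3-60n^2-1650n+13500)
  -3n^4+3n^3-147n^2+1845n-4050 = ((1/10)n-3/10)(-30n^3-60n^2-1650n+13500) + (0)
Last nonzero remainder: -30n^3-60n^2-1650n+13500. Dividing through by -30 gives the monic gcd n^3+2n^2+55n-450.

n^3+2n^2+55n-450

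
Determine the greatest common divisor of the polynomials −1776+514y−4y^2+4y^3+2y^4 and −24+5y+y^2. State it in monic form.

−24+5y+y^2

Apply the Euclidean algorithm:
  2y^4+4y^3−4y^2+514y−1776 = (2y^2−6y+74)(y^2+5y−24) + (0)
The last nonzero remainder y^2+5y−24 is already monic.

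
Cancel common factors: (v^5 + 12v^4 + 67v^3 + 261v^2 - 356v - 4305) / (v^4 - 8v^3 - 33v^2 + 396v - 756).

(v^3 + 8v^2 + 56v + 205)/(v^2 - 12v + 36)

Euclidean algorithm in ℚ[v]:
  v^5 + 12v^4 + 67v^3 + 261v^2 - 356v - 4305 = (v + 20)(v^4 - 8v^3 - 33v^2 + 396v - 756) + (260v^3 + 525v^2 - 7520v + 10815)
  v^4 - 8v^3 - 33v^2 + 396v - 756 = ((1/260)v - 521/13520)(260v^3 + 525v^2 - 7520v + 10815) + ((43681/2704)v^2 + (43681/676)v - 917301/2704)
  260v^3 + 525v^2 - 7520v + 10815 = ((703040/43681)v - 1392560/43681)((43681/2704)v^2 + (43681/676)v - 917301/2704) + (0)
Last nonzero remainder: (43681/2704)v^2 + (43681/676)v - 917301/2704. Dividing through by 43681/2704 gives the monic gcd v^2 + 4v - 21.
Cancel v^2 + 4v - 21 from numerator and denominator to get the reduced form.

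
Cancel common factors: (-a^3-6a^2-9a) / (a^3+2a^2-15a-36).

(-a)/(a-4)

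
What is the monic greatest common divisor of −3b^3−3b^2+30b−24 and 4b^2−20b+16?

By polynomial division,
  −3b^3−3b^2+30b−24 = (−(3/4)b−9/2)(4b^2−20b+16) + (−48b+48)
  4b^2−20b+16 = (−(1/12)b+1/3)(−48b+48) + (0)
Last nonzero remainder: −48b+48. Dividing through by −48 gives the monic gcd b−1.

b−1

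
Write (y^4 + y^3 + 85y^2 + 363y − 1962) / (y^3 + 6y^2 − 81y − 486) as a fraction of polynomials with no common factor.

Euclidean algorithm in ℚ[y]:
  y^4 + y^3 + 85y^2 + 363y − 1962 = (y − 5)(y^3 + 6y^2 − 81y − 486) + (196y^2 + 444y − 4392)
  y^3 + 6y^2 − 81y − 486 = ((1/196)y + 183/9604)(196y^2 + 444y − 4392) + (−(160992/2401)y − 965952/2401)
  196y^2 + 444y − 4392 = (−(117649/40248)y + 146461/13416)(−(160992/2401)y − 965952/2401) + (0)
Last nonzero remainder: −(160992/2401)y − 965952/2401. Dividing through by −160992/2401 gives the monic gcd y + 6.
Cancel y + 6 from numerator and denominator to get the reduced form.

(y^3 − 5y^2 + 115y − 327)/(y^2 − 81)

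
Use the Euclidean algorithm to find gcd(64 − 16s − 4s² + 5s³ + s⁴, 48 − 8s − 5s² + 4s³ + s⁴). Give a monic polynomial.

By polynomial division,
  s⁴ + 5s³ − 4s² − 16s + 64 = (s⁴ + 4s³ − 5s² − 8s + 48) + (s³ + s² − 8s + 16)
  s⁴ + 4s³ − 5s² − 8s + 48 = (s + 3)(s³ + s² − 8s + 16) + (0)
The last nonzero remainder s³ + s² − 8s + 16 is already monic.

16 − 8s + s² + s³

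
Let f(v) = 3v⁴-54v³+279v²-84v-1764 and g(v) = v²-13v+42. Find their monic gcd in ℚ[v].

By polynomial division,
  3v⁴-54v³+279v²-84v-1764 = (3v²-15v-42)(v²-13v+42) + (0)
The last nonzero remainder v²-13v+42 is already monic.

v²-13v+42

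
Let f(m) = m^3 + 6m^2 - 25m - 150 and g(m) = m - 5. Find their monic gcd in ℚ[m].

Repeated division with remainder:
  m^3 + 6m^2 - 25m - 150 = (m^2 + 11m + 30)(m - 5) + (0)
The last nonzero remainder m - 5 is already monic.

m - 5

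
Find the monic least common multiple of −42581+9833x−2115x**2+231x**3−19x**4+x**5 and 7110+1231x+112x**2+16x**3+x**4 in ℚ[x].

By polynomial division,
  x**5−19x**4+231x**3−2115x**2+9833x−42581 = (x−35)(x**4+16x**3+112x**2+1231x+7110) + (679x**3+574x**2+45808x+206269)
  x**4+16x**3+112x**2+1231x+7110 = ((1/679)x+210/9409)(679x**3+574x**2+45808x+206269) + ((298500/9409)x**2−(895500/9409)x+23581500/9409)
  679x**3+574x**2+45808x+206269 = ((6388711/298500)x+24566899/298500)((298500/9409)x**2−(895500/9409)x+23581500/9409) + (0)
Last nonzero remainder: (298500/9409)x**2−(895500/9409)x+23581500/9409. Dividing through by 298500/9409 gives the monic gcd x**2−3x+79.
Then lcm(f, g) = f·g / gcd(f, g); expanding and making the result monic gives the answer.

−3832290+75931x−46104x**2−9562x**3+564x**4−40x**5+x**7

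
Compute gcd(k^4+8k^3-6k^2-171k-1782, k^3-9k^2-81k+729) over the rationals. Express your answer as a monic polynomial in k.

By polynomial division,
  k^4+8k^3-6k^2-171k-1782 = (k+17)(k^3-9k^2-81k+729) + (228k^2+477k-14175)
  k^3-9k^2-81k+729 = ((1/228)k-281/5776)(228k^2+477k-14175) + ((25281/5776)k+227529/5776)
  228k^2+477k-14175 = ((438976/8427)k-1010800/2809)((25281/5776)k+227529/5776) + (0)
Last nonzero remainder: (25281/5776)k+227529/5776. Dividing through by 25281/5776 gives the monic gcd k+9.

k+9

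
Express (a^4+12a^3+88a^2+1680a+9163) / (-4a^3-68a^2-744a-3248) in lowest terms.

(-a^3-5a^2-53a-1309)/(4a^2+40a+464)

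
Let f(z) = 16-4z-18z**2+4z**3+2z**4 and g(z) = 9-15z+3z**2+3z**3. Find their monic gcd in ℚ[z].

-1+z

Repeated division with remainder:
  2z**4+4z**3-18z**2-4z+16 = ((2/3)z+2/3)(3z**3+3z**2-15z+9) + (-10z**2+10)
  3z**3+3z**2-15z+9 = (-(3/10)z-3/10)(-10z**2+10) + (-12z+12)
  -10z**2+10 = ((5/6)z+5/6)(-12z+12) + (0)
Last nonzero remainder: -12z+12. Dividing through by -12 gives the monic gcd z-1.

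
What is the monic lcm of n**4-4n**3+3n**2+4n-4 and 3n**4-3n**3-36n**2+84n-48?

n**5-13n**3+16n**2+12n-16

Euclidean algorithm in ℚ[n]:
  n**4-4n**3+3n**2+4n-4 = (1/3)(3n**4-3n**3-36n**2+84n-48) + (-3n**3+15n**2-24n+12)
  3n**4-3n**3-36n**2+84n-48 = (-n-4)(-3n**3+15n**2-24n+12) + (0)
Last nonzero remainder: -3n**3+15n**2-24n+12. Dividing through by -3 gives the monic gcd n**3-5n**2+8n-4.
Then lcm(f, g) = f·g / gcd(f, g); expanding and making the result monic gives the answer.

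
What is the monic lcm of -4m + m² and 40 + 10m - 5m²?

Repeated division with remainder:
  m² - 4m = (-1/5)(-5m² + 10m + 40) + (-2m + 8)
  -5m² + 10m + 40 = ((5/2)m + 5)(-2m + 8) + (0)
Last nonzero remainder: -2m + 8. Dividing through by -2 gives the monic gcd m - 4.
Then lcm(f, g) = f·g / gcd(f, g); expanding and making the result monic gives the answer.

-8m - 2m² + m³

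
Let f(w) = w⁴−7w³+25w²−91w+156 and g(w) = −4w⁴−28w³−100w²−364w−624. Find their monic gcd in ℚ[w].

Euclidean algorithm in ℚ[w]:
  w⁴−7w³+25w²−91w+156 = (−1/4)(−4w⁴−28w³−100w²−364w−624) + (−14w³−182w)
  −4w⁴−28w³−100w²−364w−624 = ((2/7)w+2)(−14w³−182w) + (−48w²−624)
  −14w³−182w = ((7/24)w)(−48w²−624) + (0)
Last nonzero remainder: −48w²−624. Dividing through by −48 gives the monic gcd w²+13.

w²+13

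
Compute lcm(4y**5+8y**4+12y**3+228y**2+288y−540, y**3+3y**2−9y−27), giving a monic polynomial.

y**6−y**5−3y**4+48y**3−99y**2−351y+405

By polynomial division,
  4y**5+8y**4+12y**3+228y**2+288y−540 = (4y**2−4y+60)(y**3+3y**2−9y−27) + (120y**2+720y+1080)
  y**3+3y**2−9y−27 = ((1/120)y−1/40)(120y**2+720y+1080) + (0)
Last nonzero remainder: 120y**2+720y+1080. Dividing through by 120 gives the monic gcd y**2+6y+9.
Then lcm(f, g) = f·g / gcd(f, g); expanding and making the result monic gives the answer.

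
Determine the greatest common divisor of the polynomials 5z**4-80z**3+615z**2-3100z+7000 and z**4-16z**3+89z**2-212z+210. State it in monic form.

z**2-12z+35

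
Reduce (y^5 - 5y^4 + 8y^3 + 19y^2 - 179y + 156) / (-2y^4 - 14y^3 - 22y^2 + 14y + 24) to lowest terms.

(-y^3 + 7y^2 - 25y + 52)/(2y^2 + 10y + 8)

Apply the Euclidean algorithm:
  y^5 - 5y^4 + 8y^3 + 19y^2 - 179y + 156 = (-(1/2)y + 6)(-2y^4 - 14y^3 - 22y^2 + 14y + 24) + (81y^3 + 158y^2 - 251y + 12)
  -2y^4 - 14y^3 - 22y^2 + 14y + 24 = (-(2/81)y - 818/6561)(81y^3 + 158y^2 - 251y + 12) + (-(55760/6561)y^2 - (111520/6561)y + 55760/2187)
  81y^3 + 158y^2 - 251y + 12 = (-(531441/55760)y + 6561/13940)(-(55760/6561)y^2 - (111520/6561)y + 55760/2187) + (0)
Last nonzero remainder: -(55760/6561)y^2 - (111520/6561)y + 55760/2187. Dividing through by -55760/6561 gives the monic gcd y^2 + 2y - 3.
Cancel y^2 + 2y - 3 from numerator and denominator to get the reduced form.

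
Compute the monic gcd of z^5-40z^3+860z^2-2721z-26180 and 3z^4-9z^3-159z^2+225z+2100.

z^2-3z-28

Euclidean algorithm in ℚ[z]:
  z^5-40z^3+860z^2-2721z-26180 = ((1/3)z+1)(3z^4-9z^3-159z^2+225z+2100) + (22z^3+944z^2-3646z-28280)
  3z^4-9z^3-159z^2+225z+2100 = ((3/22)z-1515/242)(22z^3+944z^2-3646z-28280) + ((756000/121)z^2-(2268000/121)z-21168000/121)
  22z^3+944z^2-3646z-28280 = ((1331/378000)z+12221/75600)((756000/121)z^2-(2268000/121)z-21168000/121) + (0)
Last nonzero remainder: (756000/121)z^2-(2268000/121)z-21168000/121. Dividing through by 756000/121 gives the monic gcd z^2-3z-28.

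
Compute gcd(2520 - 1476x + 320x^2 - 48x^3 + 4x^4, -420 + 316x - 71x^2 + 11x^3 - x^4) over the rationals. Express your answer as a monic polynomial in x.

-210 + 53x - 9x^2 + x^3

Apply the Euclidean algorithm:
  4x^4 - 48x^3 + 320x^2 - 1476x + 2520 = (-4)(-x^4 + 11x^3 - 71x^2 + 316x - 420) + (-4x^3 + 36x^2 - 212x + 840)
  -x^4 + 11x^3 - 71x^2 + 316x - 420 = ((1/4)x - 1/2)(-4x^3 + 36x^2 - 212x + 840) + (0)
Last nonzero remainder: -4x^3 + 36x^2 - 212x + 840. Dividing through by -4 gives the monic gcd x^3 - 9x^2 + 53x - 210.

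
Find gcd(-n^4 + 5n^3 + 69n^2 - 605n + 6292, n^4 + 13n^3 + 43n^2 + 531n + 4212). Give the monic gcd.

n^2 - 5n + 52

Apply the Euclidean algorithm:
  -n^4 + 5n^3 + 69n^2 - 605n + 6292 = (-1)(n^4 + 13n^3 + 43n^2 + 531n + 4212) + (18n^3 + 112n^2 - 74n + 10504)
  n^4 + 13n^3 + 43n^2 + 531n + 4212 = ((1/18)n + 61/162)(18n^3 + 112n^2 - 74n + 10504) + ((400/81)n^2 - (2000/81)n + 20800/81)
  18n^3 + 112n^2 - 74n + 10504 = ((729/200)n + 8181/200)((400/81)n^2 - (2000/81)n + 20800/81) + (0)
Last nonzero remainder: (400/81)n^2 - (2000/81)n + 20800/81. Dividing through by 400/81 gives the monic gcd n^2 - 5n + 52.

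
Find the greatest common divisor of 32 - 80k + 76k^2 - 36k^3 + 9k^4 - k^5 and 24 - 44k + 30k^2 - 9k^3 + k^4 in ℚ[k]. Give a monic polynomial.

4 - 4k + k^2

By polynomial division,
  -k^5 + 9k^4 - 36k^3 + 76k^2 - 80k + 32 = (-k)(k^4 - 9k^3 + 30k^2 - 44k + 24) + (-6k^3 + 32k^2 - 56k + 32)
  k^4 - 9k^3 + 30k^2 - 44k + 24 = (-(1/6)k + 11/18)(-6k^3 + 32k^2 - 56k + 32) + ((10/9)k^2 - (40/9)k + 40/9)
  -6k^3 + 32k^2 - 56k + 32 = (-(27/5)k + 36/5)((10/9)k^2 - (40/9)k + 40/9) + (0)
Last nonzero remainder: (10/9)k^2 - (40/9)k + 40/9. Dividing through by 10/9 gives the monic gcd k^2 - 4k + 4.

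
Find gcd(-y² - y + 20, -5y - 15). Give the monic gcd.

Apply the Euclidean algorithm:
  -y² - y + 20 = ((1/5)y - 2/5)(-5y - 15) + (14)
  -5y - 15 = (-(5/14)y - 15/14)(14) + (0)
The last nonzero remainder is the constant 14, so the polynomials are coprime and gcd = 1.

1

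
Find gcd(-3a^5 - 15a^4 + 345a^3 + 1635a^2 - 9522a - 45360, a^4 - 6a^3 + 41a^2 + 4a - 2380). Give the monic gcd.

a^2 - 2a - 35

Repeated division with remainder:
  -3a^5 - 15a^4 + 345a^3 + 1635a^2 - 9522a - 45360 = (-3a - 33)(a^4 - 6a^3 + 41a^2 + 4a - 2380) + (270a^3 + 3000a^2 - 16530a - 123900)
  a^4 - 6a^3 + 41a^2 + 4a - 2380 = ((1/270)a - 77/1215)(270a^3 + 3000a^2 - 16530a - 123900) + ((23680/81)a^2 - (47360/81)a - 828800/81)
  270a^3 + 3000a^2 - 16530a - 123900 = ((2187/2368)a + 14337/1184)((23680/81)a^2 - (47360/81)a - 828800/81) + (0)
Last nonzero remainder: (23680/81)a^2 - (47360/81)a - 828800/81. Dividing through by 23680/81 gives the monic gcd a^2 - 2a - 35.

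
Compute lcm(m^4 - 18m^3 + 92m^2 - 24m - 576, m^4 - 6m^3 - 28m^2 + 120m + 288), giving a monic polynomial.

By polynomial division,
  m^4 - 18m^3 + 92m^2 - 24m - 576 = (m^4 - 6m^3 - 28m^2 + 120m + 288) + (-12m^3 + 120m^2 - 144m - 864)
  m^4 - 6m^3 - 28m^2 + 120m + 288 = (-(1/12)m - 1/3)(-12m^3 + 120m^2 - 144m - 864) + (0)
Last nonzero remainder: -12m^3 + 120m^2 - 144m - 864. Dividing through by -12 gives the monic gcd m^3 - 10m^2 + 12m + 72.
Then lcm(f, g) = f·g / gcd(f, g); expanding and making the result monic gives the answer.

m^5 - 14m^4 + 20m^3 + 344m^2 - 672m - 2304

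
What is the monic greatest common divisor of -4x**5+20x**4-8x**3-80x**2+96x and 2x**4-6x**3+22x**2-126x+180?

x**2-5x+6

By polynomial division,
  -4x**5+20x**4-8x**3-80x**2+96x = (-2x+4)(2x**4-6x**3+22x**2-126x+180) + (60x**3-420x**2+960x-720)
  2x**4-6x**3+22x**2-126x+180 = ((1/30)x+2/15)(60x**3-420x**2+960x-720) + (46x**2-230x+276)
  60x**3-420x**2+960x-720 = ((30/23)x-60/23)(46x**2-230x+276) + (0)
Last nonzero remainder: 46x**2-230x+276. Dividing through by 46 gives the monic gcd x**2-5x+6.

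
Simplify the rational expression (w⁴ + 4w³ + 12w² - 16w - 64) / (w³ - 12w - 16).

By polynomial division,
  w⁴ + 4w³ + 12w² - 16w - 64 = (w + 4)(w³ - 12w - 16) + (24w² + 48w)
  w³ - 12w - 16 = ((1/24)w - 1/12)(24w² + 48w) + (-8w - 16)
  24w² + 48w = (-3w)(-8w - 16) + (0)
Last nonzero remainder: -8w - 16. Dividing through by -8 gives the monic gcd w + 2.
Cancel w + 2 from numerator and denominator to get the reduced form.

(w³ + 2w² + 8w - 32)/(w² - 2w - 8)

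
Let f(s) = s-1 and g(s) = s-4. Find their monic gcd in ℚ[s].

1

Euclidean algorithm in ℚ[s]:
  s-1 = (s-4) + (3)
  s-4 = ((1/3)s-4/3)(3) + (0)
The last nonzero remainder is the constant 3, so the polynomials are coprime and gcd = 1.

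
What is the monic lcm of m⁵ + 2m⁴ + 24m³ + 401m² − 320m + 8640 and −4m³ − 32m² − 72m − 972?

m⁶ + 11m⁵ + 42m⁴ + 617m³ + 3289m² + 5760m + 77760

Euclidean algorithm in ℚ[m]:
  m⁵ + 2m⁴ + 24m³ + 401m² − 320m + 8640 = (−(1/4)m² + (3/2)m − 27/2)(−4m³ − 32m² − 72m − 972) + (−166m² + 166m − 4482)
  −4m³ − 32m² − 72m − 972 = ((2/83)m + 18/83)(−166m² + 166m − 4482) + (0)
Last nonzero remainder: −166m² + 166m − 4482. Dividing through by −166 gives the monic gcd m² − m + 27.
Then lcm(f, g) = f·g / gcd(f, g); expanding and making the result monic gives the answer.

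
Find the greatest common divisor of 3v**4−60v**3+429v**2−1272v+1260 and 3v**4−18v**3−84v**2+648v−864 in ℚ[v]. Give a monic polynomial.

Euclidean algorithm in ℚ[v]:
  3v**4−60v**3+429v**2−1272v+1260 = (3v**4−18v**3−84v**2+648v−864) + (−42v**3+513v**2−1920v+2124)
  3v**4−18v**3−84v**2+648v−864 = (−(1/14)v−87/196)(−42v**3+513v**2−1920v+2124) + ((1287/196)v**2−(2574/49)v+3861/49)
  −42v**3+513v**2−1920v+2124 = (−(2744/429)v+11564/429)((1287/196)v**2−(2574/49)v+3861/49) + (0)
Last nonzero remainder: (1287/196)v**2−(2574/49)v+3861/49. Dividing through by 1287/196 gives the monic gcd v**2−8v+12.

v**2−8v+12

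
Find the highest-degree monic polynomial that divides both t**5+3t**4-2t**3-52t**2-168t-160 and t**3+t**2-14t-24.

Repeated division with remainder:
  t**5+3t**4-2t**3-52t**2-168t-160 = (t**2+2t+10)(t**3+t**2-14t-24) + (-10t**2+20t+80)
  t**3+t**2-14t-24 = (-(1/10)t-3/10)(-10t**2+20t+80) + (0)
Last nonzero remainder: -10t**2+20t+80. Dividing through by -10 gives the monic gcd t**2-2t-8.

t**2-2t-8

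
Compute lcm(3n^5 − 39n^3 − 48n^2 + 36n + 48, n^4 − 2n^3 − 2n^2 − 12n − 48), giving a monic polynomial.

Euclidean algorithm in ℚ[n]:
  3n^5 − 39n^3 − 48n^2 + 36n + 48 = (3n + 6)(n^4 − 2n^3 − 2n^2 − 12n − 48) + (−21n^3 + 252n + 336)
  n^4 − 2n^3 − 2n^2 − 12n − 48 = (−(1/21)n + 2/21)(−21n^3 + 252n + 336) + (10n^2 − 20n − 80)
  −21n^3 + 252n + 336 = (−(21/10)n − 21/5)(10n^2 − 20n − 80) + (0)
Last nonzero remainder: 10n^2 − 20n − 80. Dividing through by 10 gives the monic gcd n^2 − 2n − 8.
Then lcm(f, g) = f·g / gcd(f, g); expanding and making the result monic gives the answer.

n^7 − 7n^5 − 16n^4 − 66n^3 − 80n^2 + 72n + 96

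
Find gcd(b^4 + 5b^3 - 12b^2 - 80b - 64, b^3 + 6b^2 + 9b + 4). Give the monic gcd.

b^2 + 5b + 4

Repeated division with remainder:
  b^4 + 5b^3 - 12b^2 - 80b - 64 = (b - 1)(b^3 + 6b^2 + 9b + 4) + (-15b^2 - 75b - 60)
  b^3 + 6b^2 + 9b + 4 = (-(1/15)b - 1/15)(-15b^2 - 75b - 60) + (0)
Last nonzero remainder: -15b^2 - 75b - 60. Dividing through by -15 gives the monic gcd b^2 + 5b + 4.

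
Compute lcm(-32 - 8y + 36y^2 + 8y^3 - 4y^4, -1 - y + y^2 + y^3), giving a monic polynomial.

8 + 10y - 7y^2 - 11y^3 - y^4 + y^5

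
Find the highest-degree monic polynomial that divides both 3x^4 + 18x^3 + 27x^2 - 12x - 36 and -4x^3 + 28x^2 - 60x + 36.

x - 1

Euclidean algorithm in ℚ[x]:
  3x^4 + 18x^3 + 27x^2 - 12x - 36 = (-(3/4)x - 39/4)(-4x^3 + 28x^2 - 60x + 36) + (255x^2 - 570x + 315)
  -4x^3 + 28x^2 - 60x + 36 = (-(4/255)x + 108/1445)(255x^2 - 570x + 315) + (-(3600/289)x + 3600/289)
  255x^2 - 570x + 315 = (-(4913/240)x + 2023/80)(-(3600/289)x + 3600/289) + (0)
Last nonzero remainder: -(3600/289)x + 3600/289. Dividing through by -3600/289 gives the monic gcd x - 1.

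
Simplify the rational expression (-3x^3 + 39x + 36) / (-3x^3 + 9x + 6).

Apply the Euclidean algorithm:
  -3x^3 + 39x + 36 = (-3x^3 + 9x + 6) + (30x + 30)
  -3x^3 + 9x + 6 = (-(1/10)x^2 + (1/10)x + 1/5)(30x + 30) + (0)
Last nonzero remainder: 30x + 30. Dividing through by 30 gives the monic gcd x + 1.
Cancel x + 1 from numerator and denominator to get the reduced form.

(x^2 - x - 12)/(x^2 - x - 2)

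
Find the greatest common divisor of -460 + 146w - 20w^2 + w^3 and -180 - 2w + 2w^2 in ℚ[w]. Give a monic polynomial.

Euclidean algorithm in ℚ[w]:
  w^3 - 20w^2 + 146w - 460 = ((1/2)w - 19/2)(2w^2 - 2w - 180) + (217w - 2170)
  2w^2 - 2w - 180 = ((2/217)w + 18/217)(217w - 2170) + (0)
Last nonzero remainder: 217w - 2170. Dividing through by 217 gives the monic gcd w - 10.

-10 + w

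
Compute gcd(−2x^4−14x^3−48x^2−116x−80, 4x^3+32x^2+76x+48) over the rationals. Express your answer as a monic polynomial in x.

x^2+5x+4

Euclidean algorithm in ℚ[x]:
  −2x^4−14x^3−48x^2−116x−80 = (−(1/2)x+1/2)(4x^3+32x^2+76x+48) + (−26x^2−130x−104)
  4x^3+32x^2+76x+48 = (−(2/13)x−6/13)(−26x^2−130x−104) + (0)
Last nonzero remainder: −26x^2−130x−104. Dividing through by −26 gives the monic gcd x^2+5x+4.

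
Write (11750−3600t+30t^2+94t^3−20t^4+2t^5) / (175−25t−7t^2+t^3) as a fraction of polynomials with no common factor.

Apply the Euclidean algorithm:
  2t^5−20t^4+94t^3+30t^2−3600t+11750 = (2t^2−6t+102)(t^3−7t^2−25t+175) + (244t^2−6100)
  t^3−7t^2−25t+175 = ((1/244)t−7/244)(244t^2−6100) + (0)
Last nonzero remainder: 244t^2−6100. Dividing through by 244 gives the monic gcd t^2−25.
Cancel t^2−25 from numerator and denominator to get the reduced form.

(−470+144t−20t^2+2t^3)/(−7+t)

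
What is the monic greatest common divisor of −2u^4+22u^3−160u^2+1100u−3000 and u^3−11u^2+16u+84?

Euclidean algorithm in ℚ[u]:
  −2u^4+22u^3−160u^2+1100u−3000 = (−2u)(u^3−11u^2+16u+84) + (−128u^2+1268u−3000)
  u^3−11u^2+16u+84 = (−(1/128)u+35/4096)(−128u^2+1268u−3000) + (−(18711/1024)u+56133/512)
  −128u^2+1268u−3000 = ((131072/18711)u−512000/18711)(−(18711/1024)u+56133/512) + (0)
Last nonzero remainder: −(18711/1024)u+56133/512. Dividing through by −18711/1024 gives the monic gcd u−6.

u−6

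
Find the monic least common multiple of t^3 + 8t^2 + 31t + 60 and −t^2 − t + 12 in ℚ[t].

t^4 + 5t^3 + 7t^2 − 33t − 180

By polynomial division,
  t^3 + 8t^2 + 31t + 60 = (−t − 7)(−t^2 − t + 12) + (36t + 144)
  −t^2 − t + 12 = (−(1/36)t + 1/12)(36t + 144) + (0)
Last nonzero remainder: 36t + 144. Dividing through by 36 gives the monic gcd t + 4.
Then lcm(f, g) = f·g / gcd(f, g); expanding and making the result monic gives the answer.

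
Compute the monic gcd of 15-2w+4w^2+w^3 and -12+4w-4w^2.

Apply the Euclidean algorithm:
  w^3+4w^2-2w+15 = (-(1/4)w-5/4)(-4w^2+4w-12) + (0)
Last nonzero remainder: -4w^2+4w-12. Dividing through by -4 gives the monic gcd w^2-w+3.

3-w+w^2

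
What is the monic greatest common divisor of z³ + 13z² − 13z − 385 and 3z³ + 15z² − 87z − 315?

By polynomial division,
  z³ + 13z² − 13z − 385 = (1/3)(3z³ + 15z² − 87z − 315) + (8z² + 16z − 280)
  3z³ + 15z² − 87z − 315 = ((3/8)z + 9/8)(8z² + 16z − 280) + (0)
Last nonzero remainder: 8z² + 16z − 280. Dividing through by 8 gives the monic gcd z² + 2z − 35.

z² + 2z − 35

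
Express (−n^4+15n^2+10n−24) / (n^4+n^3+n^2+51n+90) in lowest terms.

(−n^2+5n−4)/(n^2−4n+15)

Apply the Euclidean algorithm:
  −n^4+15n^2+10n−24 = (−1)(n^4+n^3+n^2+51n+90) + (n^3+16n^2+61n+66)
  n^4+n^3+n^2+51n+90 = (n−15)(n^3+16n^2+61n+66) + (180n^2+900n+1080)
  n^3+16n^2+61n+66 = ((1/180)n+11/180)(180n^2+900n+1080) + (0)
Last nonzero remainder: 180n^2+900n+1080. Dividing through by 180 gives the monic gcd n^2+5n+6.
Cancel n^2+5n+6 from numerator and denominator to get the reduced form.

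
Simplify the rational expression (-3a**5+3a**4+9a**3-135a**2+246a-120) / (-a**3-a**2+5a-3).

(3a**3+3a**2-6a+120)/(a+3)

By polynomial division,
  -3a**5+3a**4+9a**3-135a**2+246a-120 = (3a**2-6a+12)(-a**3-a**2+5a-3) + (-84a**2+168a-84)
  -a**3-a**2+5a-3 = ((1/84)a+1/28)(-84a**2+168a-84) + (0)
Last nonzero remainder: -84a**2+168a-84. Dividing through by -84 gives the monic gcd a**2-2a+1.
Cancel a**2-2a+1 from numerator and denominator to get the reduced form.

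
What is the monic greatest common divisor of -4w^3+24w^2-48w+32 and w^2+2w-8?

Euclidean algorithm in ℚ[w]:
  -4w^3+24w^2-48w+32 = (-4w+32)(w^2+2w-8) + (-144w+288)
  w^2+2w-8 = (-(1/144)w-1/36)(-144w+288) + (0)
Last nonzero remainder: -144w+288. Dividing through by -144 gives the monic gcd w-2.

w-2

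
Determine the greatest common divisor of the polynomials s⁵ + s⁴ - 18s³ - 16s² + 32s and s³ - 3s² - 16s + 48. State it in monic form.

Euclidean algorithm in ℚ[s]:
  s⁵ + s⁴ - 18s³ - 16s² + 32s = (s² + 4s + 10)(s³ - 3s² - 16s + 48) + (30s² - 480)
  s³ - 3s² - 16s + 48 = ((1/30)s - 1/10)(30s² - 480) + (0)
Last nonzero remainder: 30s² - 480. Dividing through by 30 gives the monic gcd s² - 16.

s² - 16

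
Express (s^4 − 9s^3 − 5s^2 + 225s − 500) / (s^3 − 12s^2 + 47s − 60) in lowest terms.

(s^2 − 25)/(s − 3)

Euclidean algorithm in ℚ[s]:
  s^4 − 9s^3 − 5s^2 + 225s − 500 = (s + 3)(s^3 − 12s^2 + 47s − 60) + (−16s^2 + 144s − 320)
  s^3 − 12s^2 + 47s − 60 = (−(1/16)s + 3/16)(−16s^2 + 144s − 320) + (0)
Last nonzero remainder: −16s^2 + 144s − 320. Dividing through by −16 gives the monic gcd s^2 − 9s + 20.
Cancel s^2 − 9s + 20 from numerator and denominator to get the reduced form.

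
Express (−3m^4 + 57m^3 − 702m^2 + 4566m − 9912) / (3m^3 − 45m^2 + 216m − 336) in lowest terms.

(−m^2 + 8m − 118)/(m − 4)

Apply the Euclidean algorithm:
  −3m^4 + 57m^3 − 702m^2 + 4566m − 9912 = (−m + 4)(3m^3 − 45m^2 + 216m − 336) + (−306m^2 + 3366m − 8568)
  3m^3 − 45m^2 + 216m − 336 = (−(1/102)m + 2/51)(−306m^2 + 3366m − 8568) + (0)
Last nonzero remainder: −306m^2 + 3366m − 8568. Dividing through by −306 gives the monic gcd m^2 − 11m + 28.
Cancel m^2 − 11m + 28 from numerator and denominator to get the reduced form.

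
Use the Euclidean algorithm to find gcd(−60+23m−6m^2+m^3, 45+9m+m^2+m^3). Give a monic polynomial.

15−2m+m^2

By polynomial division,
  m^3−6m^2+23m−60 = (m^3+m^2+9m+45) + (−7m^2+14m−105)
  m^3+m^2+9m+45 = (−(1/7)m−3/7)(−7m^2+14m−105) + (0)
Last nonzero remainder: −7m^2+14m−105. Dividing through by −7 gives the monic gcd m^2−2m+15.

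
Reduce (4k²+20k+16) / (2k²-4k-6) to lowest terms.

(2k+8)/(k-3)

By polynomial division,
  4k²+20k+16 = (2)(2k²-4k-6) + (28k+28)
  2k²-4k-6 = ((1/14)k-3/14)(28k+28) + (0)
Last nonzero remainder: 28k+28. Dividing through by 28 gives the monic gcd k+1.
Cancel k+1 from numerator and denominator to get the reduced form.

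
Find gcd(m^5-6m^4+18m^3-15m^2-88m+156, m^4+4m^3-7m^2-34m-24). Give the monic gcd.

m^2-m-6

Repeated division with remainder:
  m^5-6m^4+18m^3-15m^2-88m+156 = (m-10)(m^4+4m^3-7m^2-34m-24) + (65m^3-51m^2-404m-84)
  m^4+4m^3-7m^2-34m-24 = ((1/65)m+311/4225)(65m^3-51m^2-404m-84) + ((12546/4225)m^2-(12546/4225)m-75276/4225)
  65m^3-51m^2-404m-84 = ((274625/12546)m+29575/6273)((12546/4225)m^2-(12546/4225)m-75276/4225) + (0)
Last nonzero remainder: (12546/4225)m^2-(12546/4225)m-75276/4225. Dividing through by 12546/4225 gives the monic gcd m^2-m-6.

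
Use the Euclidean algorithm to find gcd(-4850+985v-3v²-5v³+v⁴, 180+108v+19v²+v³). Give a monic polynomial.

Repeated division with remainder:
  v⁴-5v³-3v²+985v-4850 = (v-24)(v³+19v²+108v+180) + (345v²+3397v-530)
  v³+19v²+108v+180 = ((1/345)v+3158/119025)(345v²+3397v-530) + ((2309824/119025)v+4619648/23805)
  345v²+3397v-530 = ((41063625/2309824)v-6308325/2309824)((2309824/119025)v+4619648/23805) + (0)
Last nonzero remainder: (2309824/119025)v+4619648/23805. Dividing through by 2309824/119025 gives the monic gcd v+10.

10+v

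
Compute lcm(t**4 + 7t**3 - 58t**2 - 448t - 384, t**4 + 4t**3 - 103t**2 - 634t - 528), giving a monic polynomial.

Repeated division with remainder:
  t**4 + 7t**3 - 58t**2 - 448t - 384 = (t**4 + 4t**3 - 103t**2 - 634t - 528) + (3t**3 + 45t**2 + 186t + 144)
  t**4 + 4t**3 - 103t**2 - 634t - 528 = ((1/3)t - 11/3)(3t**3 + 45t**2 + 186t + 144) + (0)
Last nonzero remainder: 3t**3 + 45t**2 + 186t + 144. Dividing through by 3 gives the monic gcd t**3 + 15t**2 + 62t + 48.
Then lcm(f, g) = f·g / gcd(f, g); expanding and making the result monic gives the answer.

t**5 - 4t**4 - 135t**3 + 190t**2 + 4544t + 4224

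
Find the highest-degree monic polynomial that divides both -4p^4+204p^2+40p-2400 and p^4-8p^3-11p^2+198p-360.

p^3-5p^2-26p+120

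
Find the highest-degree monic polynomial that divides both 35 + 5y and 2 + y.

1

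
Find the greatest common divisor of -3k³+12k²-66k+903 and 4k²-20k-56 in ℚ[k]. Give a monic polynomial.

k-7

Euclidean algorithm in ℚ[k]:
  -3k³+12k²-66k+903 = (-(3/4)k-3/4)(4k²-20k-56) + (-123k+861)
  4k²-20k-56 = (-(4/123)k-8/123)(-123k+861) + (0)
Last nonzero remainder: -123k+861. Dividing through by -123 gives the monic gcd k-7.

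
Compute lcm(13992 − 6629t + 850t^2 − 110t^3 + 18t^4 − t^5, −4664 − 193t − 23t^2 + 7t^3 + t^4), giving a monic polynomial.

−153912 + 58927t − 2721t^2 + 360t^3 − 88t^4 − 7t^5 + t^6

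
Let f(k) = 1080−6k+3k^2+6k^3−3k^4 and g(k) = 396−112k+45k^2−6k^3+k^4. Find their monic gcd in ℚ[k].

18−k+k^2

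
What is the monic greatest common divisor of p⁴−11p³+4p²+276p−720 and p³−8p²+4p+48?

p²−10p+24

By polynomial division,
  p⁴−11p³+4p²+276p−720 = (p−3)(p³−8p²+4p+48) + (−24p²+240p−576)
  p³−8p²+4p+48 = (−(1/24)p−1/12)(−24p²+240p−576) + (0)
Last nonzero remainder: −24p²+240p−576. Dividing through by −24 gives the monic gcd p²−10p+24.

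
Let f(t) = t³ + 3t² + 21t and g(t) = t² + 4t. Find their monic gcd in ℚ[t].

t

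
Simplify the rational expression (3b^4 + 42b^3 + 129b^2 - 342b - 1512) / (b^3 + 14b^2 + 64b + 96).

(3b^2 + 12b - 63)/(b + 4)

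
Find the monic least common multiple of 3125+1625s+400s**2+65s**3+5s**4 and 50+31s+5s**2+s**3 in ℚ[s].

Euclidean algorithm in ℚ[s]:
  5s**4+65s**3+400s**2+1625s+3125 = (5s+40)(s**3+5s**2+31s+50) + (45s**2+135s+1125)
  s**3+5s**2+31s+50 = ((1/45)s+2/45)(45s**2+135s+1125) + (0)
Last nonzero remainder: 45s**2+135s+1125. Dividing through by 45 gives the monic gcd s**2+3s+25.
Then lcm(f, g) = f·g / gcd(f, g); expanding and making the result monic gives the answer.

1250+1275s+485s**2+106s**3+15s**4+s**5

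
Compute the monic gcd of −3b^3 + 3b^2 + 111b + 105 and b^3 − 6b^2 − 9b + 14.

By polynomial division,
  −3b^3 + 3b^2 + 111b + 105 = (−3)(b^3 − 6b^2 − 9b + 14) + (−15b^2 + 84b + 147)
  b^3 − 6b^2 − 9b + 14 = (−(1/15)b + 2/75)(−15b^2 + 84b + 147) + (−(36/25)b + 252/25)
  −15b^2 + 84b + 147 = ((125/12)b + 175/12)(−(36/25)b + 252/25) + (0)
Last nonzero remainder: −(36/25)b + 252/25. Dividing through by −36/25 gives the monic gcd b − 7.

b − 7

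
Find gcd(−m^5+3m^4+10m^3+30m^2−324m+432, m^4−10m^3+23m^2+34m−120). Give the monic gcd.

m^2−7m+12

Euclidean algorithm in ℚ[m]:
  −m^5+3m^4+10m^3+30m^2−324m+432 = (−m−7)(m^4−10m^3+23m^2+34m−120) + (−37m^3+225m^2−206m−408)
  m^4−10m^3+23m^2+34m−120 = (−(1/37)m+145/1369)(−37m^3+225m^2−206m−408) + (−(8760/1369)m^2+(61320/1369)m−105120/1369)
  −37m^3+225m^2−206m−408 = ((50653/8760)m+23273/4380)(−(8760/1369)m^2+(61320/1369)m−105120/1369) + (0)
Last nonzero remainder: −(8760/1369)m^2+(61320/1369)m−105120/1369. Dividing through by −8760/1369 gives the monic gcd m^2−7m+12.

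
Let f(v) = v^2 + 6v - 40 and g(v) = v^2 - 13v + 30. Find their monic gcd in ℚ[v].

1

By polynomial division,
  v^2 + 6v - 40 = (v^2 - 13v + 30) + (19v - 70)
  v^2 - 13v + 30 = ((1/19)v - 177/361)(19v - 70) + (-1560/361)
  19v - 70 = (-(6859/1560)v + 2527/156)(-1560/361) + (0)
The last nonzero remainder is the constant -1560/361, so the polynomials are coprime and gcd = 1.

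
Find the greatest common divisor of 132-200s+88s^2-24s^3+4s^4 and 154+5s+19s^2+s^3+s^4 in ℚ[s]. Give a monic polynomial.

11-2s+s^2

Apply the Euclidean algorithm:
  4s^4-24s^3+88s^2-200s+132 = (4)(s^4+s^3+19s^2+5s+154) + (-28s^3+12s^2-220s-484)
  s^4+s^3+19s^2+5s+154 = (-(1/28)s-5/98)(-28s^3+12s^2-220s-484) + ((576/49)s^2-(1152/49)s+6336/49)
  -28s^3+12s^2-220s-484 = (-(343/144)s-539/144)((576/49)s^2-(1152/49)s+6336/49) + (0)
Last nonzero remainder: (576/49)s^2-(1152/49)s+6336/49. Dividing through by 576/49 gives the monic gcd s^2-2s+11.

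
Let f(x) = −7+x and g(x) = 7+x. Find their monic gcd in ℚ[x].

1

By polynomial division,
  x−7 = (x+7) + (−14)
  x+7 = (−(1/14)x−1/2)(−14) + (0)
The last nonzero remainder is the constant −14, so the polynomials are coprime and gcd = 1.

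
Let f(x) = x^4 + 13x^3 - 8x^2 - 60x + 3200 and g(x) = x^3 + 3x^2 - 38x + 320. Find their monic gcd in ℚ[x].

x^3 + 3x^2 - 38x + 320

Euclidean algorithm in ℚ[x]:
  x^4 + 13x^3 - 8x^2 - 60x + 3200 = (x + 10)(x^3 + 3x^2 - 38x + 320) + (0)
The last nonzero remainder x^3 + 3x^2 - 38x + 320 is already monic.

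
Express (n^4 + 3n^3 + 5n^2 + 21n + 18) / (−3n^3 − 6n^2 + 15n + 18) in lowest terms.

(−n^2 + n − 6)/(3n − 6)

Euclidean algorithm in ℚ[n]:
  n^4 + 3n^3 + 5n^2 + 21n + 18 = (−(1/3)n − 1/3)(−3n^3 − 6n^2 + 15n + 18) + (8n^2 + 32n + 24)
  −3n^3 − 6n^2 + 15n + 18 = (−(3/8)n + 3/4)(8n^2 + 32n + 24) + (0)
Last nonzero remainder: 8n^2 + 32n + 24. Dividing through by 8 gives the monic gcd n^2 + 4n + 3.
Cancel n^2 + 4n + 3 from numerator and denominator to get the reduced form.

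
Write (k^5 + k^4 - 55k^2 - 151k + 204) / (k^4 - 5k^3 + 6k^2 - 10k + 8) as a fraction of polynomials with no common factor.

By polynomial division,
  k^5 + k^4 - 55k^2 - 151k + 204 = (k + 6)(k^4 - 5k^3 + 6k^2 - 10k + 8) + (24k^3 - 81k^2 - 99k + 156)
  k^4 - 5k^3 + 6k^2 - 10k + 8 = ((1/24)k - 13/192)(24k^3 - 81k^2 - 99k + 156) + ((297/64)k^2 - (1485/64)k + 297/16)
  24k^3 - 81k^2 - 99k + 156 = ((512/99)k + 832/99)((297/64)k^2 - (1485/64)k + 297/16) + (0)
Last nonzero remainder: (297/64)k^2 - (1485/64)k + 297/16. Dividing through by 297/64 gives the monic gcd k^2 - 5k + 4.
Cancel k^2 - 5k + 4 from numerator and denominator to get the reduced form.

(k^3 + 6k^2 + 26k + 51)/(k^2 + 2)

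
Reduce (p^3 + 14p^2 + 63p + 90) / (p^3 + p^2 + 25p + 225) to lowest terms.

(p^2 + 9p + 18)/(p^2 - 4p + 45)

Euclidean algorithm in ℚ[p]:
  p^3 + 14p^2 + 63p + 90 = (p^3 + p^2 + 25p + 225) + (13p^2 + 38p - 135)
  p^3 + p^2 + 25p + 225 = ((1/13)p - 25/169)(13p^2 + 38p - 135) + ((6930/169)p + 34650/169)
  13p^2 + 38p - 135 = ((2197/6930)p - 507/770)((6930/169)p + 34650/169) + (0)
Last nonzero remainder: (6930/169)p + 34650/169. Dividing through by 6930/169 gives the monic gcd p + 5.
Cancel p + 5 from numerator and denominator to get the reduced form.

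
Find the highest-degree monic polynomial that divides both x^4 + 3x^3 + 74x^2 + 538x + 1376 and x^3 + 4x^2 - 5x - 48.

Euclidean algorithm in ℚ[x]:
  x^4 + 3x^3 + 74x^2 + 538x + 1376 = (x - 1)(x^3 + 4x^2 - 5x - 48) + (83x^2 + 581x + 1328)
  x^3 + 4x^2 - 5x - 48 = ((1/83)x - 3/83)(83x^2 + 581x + 1328) + (0)
Last nonzero remainder: 83x^2 + 581x + 1328. Dividing through by 83 gives the monic gcd x^2 + 7x + 16.

x^2 + 7x + 16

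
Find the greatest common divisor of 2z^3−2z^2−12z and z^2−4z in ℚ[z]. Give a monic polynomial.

z

Repeated division with remainder:
  2z^3−2z^2−12z = (2z+6)(z^2−4z) + (12z)
  z^2−4z = ((1/12)z−1/3)(12z) + (0)
Last nonzero remainder: 12z. Dividing through by 12 gives the monic gcd z.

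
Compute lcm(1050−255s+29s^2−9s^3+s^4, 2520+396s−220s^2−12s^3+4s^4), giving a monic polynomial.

18900+4860s−723s^2−156s^3−34s^4+s^6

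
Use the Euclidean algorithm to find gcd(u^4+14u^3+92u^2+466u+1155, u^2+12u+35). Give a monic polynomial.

Euclidean algorithm in ℚ[u]:
  u^4+14u^3+92u^2+466u+1155 = (u^2+2u+33)(u^2+12u+35) + (0)
The last nonzero remainder u^2+12u+35 is already monic.

u^2+12u+35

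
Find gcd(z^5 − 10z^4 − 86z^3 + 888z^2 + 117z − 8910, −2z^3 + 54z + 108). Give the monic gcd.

By polynomial division,
  z^5 − 10z^4 − 86z^3 + 888z^2 + 117z − 8910 = (−(1/2)z^2 + 5z + 59/2)(−2z^3 + 54z + 108) + (672z^2 − 2016z − 12096)
  −2z^3 + 54z + 108 = (−(1/336)z − 1/112)(672z^2 − 2016z − 12096) + (0)
Last nonzero remainder: 672z^2 − 2016z − 12096. Dividing through by 672 gives the monic gcd z^2 − 3z − 18.

z^2 − 3z − 18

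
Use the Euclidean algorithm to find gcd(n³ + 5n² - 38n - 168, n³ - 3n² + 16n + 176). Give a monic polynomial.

n + 4

Repeated division with remainder:
  n³ + 5n² - 38n - 168 = (n³ - 3n² + 16n + 176) + (8n² - 54n - 344)
  n³ - 3n² + 16n + 176 = ((1/8)n + 15/32)(8n² - 54n - 344) + ((1349/16)n + 1349/4)
  8n² - 54n - 344 = ((128/1349)n - 1376/1349)((1349/16)n + 1349/4) + (0)
Last nonzero remainder: (1349/16)n + 1349/4. Dividing through by 1349/16 gives the monic gcd n + 4.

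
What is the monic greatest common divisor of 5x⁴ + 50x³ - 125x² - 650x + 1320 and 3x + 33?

By polynomial division,
  5x⁴ + 50x³ - 125x² - 650x + 1320 = ((5/3)x³ - (5/3)x² - (70/3)x + 40)(3x + 33) + (0)
Last nonzero remainder: 3x + 33. Dividing through by 3 gives the monic gcd x + 11.

x + 11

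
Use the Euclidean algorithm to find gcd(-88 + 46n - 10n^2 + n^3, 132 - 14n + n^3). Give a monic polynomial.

22 - 6n + n^2

By polynomial division,
  n^3 - 10n^2 + 46n - 88 = (n^3 - 14n + 132) + (-10n^2 + 60n - 220)
  n^3 - 14n + 132 = (-(1/10)n - 3/5)(-10n^2 + 60n - 220) + (0)
Last nonzero remainder: -10n^2 + 60n - 220. Dividing through by -10 gives the monic gcd n^2 - 6n + 22.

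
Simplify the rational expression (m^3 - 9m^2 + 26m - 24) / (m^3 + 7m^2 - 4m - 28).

(m^2 - 7m + 12)/(m^2 + 9m + 14)

Apply the Euclidean algorithm:
  m^3 - 9m^2 + 26m - 24 = (m^3 + 7m^2 - 4m - 28) + (-16m^2 + 30m + 4)
  m^3 + 7m^2 - 4m - 28 = (-(1/16)m - 71/128)(-16m^2 + 30m + 4) + ((825/64)m - 825/32)
  -16m^2 + 30m + 4 = (-(1024/825)m - 128/825)((825/64)m - 825/32) + (0)
Last nonzero remainder: (825/64)m - 825/32. Dividing through by 825/64 gives the monic gcd m - 2.
Cancel m - 2 from numerator and denominator to get the reduced form.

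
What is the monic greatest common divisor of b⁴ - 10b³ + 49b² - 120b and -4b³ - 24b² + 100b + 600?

b - 5

Apply the Euclidean algorithm:
  b⁴ - 10b³ + 49b² - 120b = (-(1/4)b + 4)(-4b³ - 24b² + 100b + 600) + (170b² - 370b - 2400)
  -4b³ - 24b² + 100b + 600 = (-(2/85)b - 278/1445)(170b² - 370b - 2400) + (-(7992/289)b + 39960/289)
  170b² - 370b - 2400 = (-(24565/3996)b - 5780/333)(-(7992/289)b + 39960/289) + (0)
Last nonzero remainder: -(7992/289)b + 39960/289. Dividing through by -7992/289 gives the monic gcd b - 5.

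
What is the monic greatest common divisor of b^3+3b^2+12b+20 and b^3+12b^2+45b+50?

b+2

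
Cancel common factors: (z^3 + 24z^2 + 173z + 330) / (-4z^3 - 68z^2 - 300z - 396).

(-z - 10)/(4z + 12)

Apply the Euclidean algorithm:
  z^3 + 24z^2 + 173z + 330 = (-1/4)(-4z^3 - 68z^2 - 300z - 396) + (7z^2 + 98z + 231)
  -4z^3 - 68z^2 - 300z - 396 = (-(4/7)z - 12/7)(7z^2 + 98z + 231) + (0)
Last nonzero remainder: 7z^2 + 98z + 231. Dividing through by 7 gives the monic gcd z^2 + 14z + 33.
Cancel z^2 + 14z + 33 from numerator and denominator to get the reduced form.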